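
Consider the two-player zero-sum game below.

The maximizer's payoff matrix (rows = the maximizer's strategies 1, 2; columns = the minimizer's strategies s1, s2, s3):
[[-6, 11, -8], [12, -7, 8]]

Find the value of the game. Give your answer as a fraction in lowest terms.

Column s1 is strictly dominated by s3 for the minimizer (it gives the maximizer more in every row).
The remaining 2×2 game on (1, 2) × (s2, s3) has no saddle point. Let the maximizer play 1 with probability p; indifference gives 11p − 7(1−p) = −8p + 8(1−p), so p = 15/34.
Similarly the minimizer's optimal q on s2 is 8/17, and the value is 11·(8/17) + (-8)·(9/17) = 16/17.

16/17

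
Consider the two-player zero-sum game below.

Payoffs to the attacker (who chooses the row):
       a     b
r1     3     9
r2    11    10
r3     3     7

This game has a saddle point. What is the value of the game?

10

Row minima: 3, 10, 3 → the attacker's maximin is 10.
Column maxima: 11, 10 → the defender's minimax is 10.
They coincide at (r2, b), so the value is 10.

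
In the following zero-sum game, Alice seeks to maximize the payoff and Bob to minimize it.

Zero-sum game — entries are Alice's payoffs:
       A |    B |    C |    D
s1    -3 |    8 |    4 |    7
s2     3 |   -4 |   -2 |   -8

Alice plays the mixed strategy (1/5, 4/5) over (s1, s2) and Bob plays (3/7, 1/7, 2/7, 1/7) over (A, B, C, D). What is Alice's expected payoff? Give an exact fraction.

-2/5

Against (3/7, 1/7, 2/7, 1/7), each row's expected payoff is s1: 2; s2: -1.
Taking the (1/5, 4/5)-weighted average: (1/5)·(2) + (4/5)·(-1) = -2/5.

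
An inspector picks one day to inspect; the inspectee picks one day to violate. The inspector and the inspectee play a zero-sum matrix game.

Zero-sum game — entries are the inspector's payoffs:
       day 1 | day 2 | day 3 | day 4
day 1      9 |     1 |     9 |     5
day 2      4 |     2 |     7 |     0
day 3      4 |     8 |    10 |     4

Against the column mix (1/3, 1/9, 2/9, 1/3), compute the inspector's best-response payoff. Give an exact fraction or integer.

61/9

day 1: (9)·(1/3) + (1)·(1/9) + (9)·(2/9) + (5)·(1/3) = 61/9.
day 2: (4)·(1/3) + (2)·(1/9) + (7)·(2/9) + (0)·(1/3) = 28/9.
day 3: (4)·(1/3) + (8)·(1/9) + (10)·(2/9) + (4)·(1/3) = 52/9.
The best pure response is day 1 with expected payoff 61/9.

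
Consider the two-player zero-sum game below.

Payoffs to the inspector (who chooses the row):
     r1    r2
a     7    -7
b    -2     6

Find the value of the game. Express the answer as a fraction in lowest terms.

Row minima are -7 and -2, so the inspector's maximin is -2; column maxima are 7 and 6, so the inspectee's minimax is 6. These differ, so the equilibrium is in mixed strategies.
Let the inspector play a with probability p. The inspectee is indifferent when 7p − 2(1−p) = −7p + 6(1−p), giving p = 4/11.
Let the inspectee play r1 with probability q. The inspector is indifferent when 7q − 7(1−q) = −2q + 6(1−q), giving q = 13/22.
The value is 7·(13/22) + (-7)·(9/22) = 14/11.

14/11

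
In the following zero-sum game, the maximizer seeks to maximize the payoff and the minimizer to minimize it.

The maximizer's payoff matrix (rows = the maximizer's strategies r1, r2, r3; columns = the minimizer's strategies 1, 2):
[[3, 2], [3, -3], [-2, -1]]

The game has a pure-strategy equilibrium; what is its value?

2

Row minima: 2, -3, -2 → the maximizer's maximin is 2.
Column maxima: 3, 2 → the minimizer's minimax is 2.
They coincide at (r1, 2), so the value is 2.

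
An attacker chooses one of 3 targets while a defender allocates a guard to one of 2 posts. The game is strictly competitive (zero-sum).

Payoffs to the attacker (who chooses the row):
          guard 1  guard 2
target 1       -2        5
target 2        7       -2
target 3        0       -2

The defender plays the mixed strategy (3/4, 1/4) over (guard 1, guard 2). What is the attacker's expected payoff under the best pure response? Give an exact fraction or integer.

target 1: (-2)·(3/4) + (5)·(1/4) = -1/4.
target 2: (7)·(3/4) + (-2)·(1/4) = 19/4.
target 3: (0)·(3/4) + (-2)·(1/4) = -1/2.
The best pure response is target 2 with expected payoff 19/4.

19/4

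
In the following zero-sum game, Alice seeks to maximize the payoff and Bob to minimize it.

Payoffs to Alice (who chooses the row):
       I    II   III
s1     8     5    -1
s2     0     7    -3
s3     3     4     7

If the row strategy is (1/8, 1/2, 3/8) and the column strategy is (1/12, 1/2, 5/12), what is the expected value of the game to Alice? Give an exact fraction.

Against (1/12, 1/2, 5/12), each row's expected payoff is s1: 11/4; s2: 9/4; s3: 31/6.
Taking the (1/8, 1/2, 3/8)-weighted average: (1/8)·(11/4) + (1/2)·(9/4) + (3/8)·(31/6) = 109/32.

109/32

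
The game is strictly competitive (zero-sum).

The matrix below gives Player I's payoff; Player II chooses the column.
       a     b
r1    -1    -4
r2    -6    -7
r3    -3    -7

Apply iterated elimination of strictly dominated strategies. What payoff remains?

-4

Row r2 is strictly dominated by row r1 (-1>-6, -4>-7); eliminate r2.
Column a is strictly dominated by b for Player II (-4<-1, -7<-3); eliminate a.
Row r3 is strictly dominated by row r1 (-4>-7); eliminate r3.
Only (r1, b) remains, with payoff -4.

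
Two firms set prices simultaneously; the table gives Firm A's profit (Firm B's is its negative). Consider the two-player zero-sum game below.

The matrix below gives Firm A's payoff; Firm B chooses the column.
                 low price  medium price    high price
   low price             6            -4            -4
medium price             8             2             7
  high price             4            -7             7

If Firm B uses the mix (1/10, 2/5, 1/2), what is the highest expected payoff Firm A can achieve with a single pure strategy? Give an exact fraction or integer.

low price: (6)·(1/10) + (-4)·(2/5) + (-4)·(1/2) = -3.
medium price: (8)·(1/10) + (2)·(2/5) + (7)·(1/2) = 51/10.
high price: (4)·(1/10) + (-7)·(2/5) + (7)·(1/2) = 11/10.
The best pure response is medium price with expected payoff 51/10.

51/10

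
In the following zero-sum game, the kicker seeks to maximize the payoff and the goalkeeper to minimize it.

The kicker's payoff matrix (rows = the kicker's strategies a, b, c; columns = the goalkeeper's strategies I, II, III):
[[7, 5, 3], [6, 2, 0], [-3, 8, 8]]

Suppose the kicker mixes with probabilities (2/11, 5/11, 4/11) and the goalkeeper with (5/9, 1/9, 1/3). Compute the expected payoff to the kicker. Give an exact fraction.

326/99

Against (5/9, 1/9, 1/3), each row's expected payoff is a: 49/9; b: 32/9; c: 17/9.
Taking the (2/11, 5/11, 4/11)-weighted average: (2/11)·(49/9) + (5/11)·(32/9) + (4/11)·(17/9) = 326/99.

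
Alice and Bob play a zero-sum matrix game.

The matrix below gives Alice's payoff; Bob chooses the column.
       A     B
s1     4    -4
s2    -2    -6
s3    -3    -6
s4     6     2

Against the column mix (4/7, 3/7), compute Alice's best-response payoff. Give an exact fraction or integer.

30/7

s1: (4)·(4/7) + (-4)·(3/7) = 4/7.
s2: (-2)·(4/7) + (-6)·(3/7) = -26/7.
s3: (-3)·(4/7) + (-6)·(3/7) = -30/7.
s4: (6)·(4/7) + (2)·(3/7) = 30/7.
The best pure response is s4 with expected payoff 30/7.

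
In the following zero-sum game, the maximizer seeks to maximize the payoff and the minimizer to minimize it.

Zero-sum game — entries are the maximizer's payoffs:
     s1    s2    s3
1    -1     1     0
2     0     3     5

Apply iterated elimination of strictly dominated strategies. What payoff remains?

Column s3 is strictly dominated by s1 for the minimizer (-1<0, 0<5); eliminate s3.
Column s2 is strictly dominated by s1 for the minimizer (-1<1, 0<3); eliminate s2.
Row 1 is strictly dominated by row 2 (0>-1); eliminate 1.
Only (2, s1) remains, with payoff 0.

0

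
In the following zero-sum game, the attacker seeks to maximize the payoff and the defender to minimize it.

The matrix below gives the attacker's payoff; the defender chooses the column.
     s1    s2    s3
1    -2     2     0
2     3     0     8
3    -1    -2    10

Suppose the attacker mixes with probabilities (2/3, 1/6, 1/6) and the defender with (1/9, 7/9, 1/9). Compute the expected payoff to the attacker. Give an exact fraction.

1

Against (1/9, 7/9, 1/9), each row's expected payoff is 1: 4/3; 2: 11/9; 3: -5/9.
Taking the (2/3, 1/6, 1/6)-weighted average: (2/3)·(4/3) + (1/6)·(11/9) + (1/6)·(-5/9) = 1.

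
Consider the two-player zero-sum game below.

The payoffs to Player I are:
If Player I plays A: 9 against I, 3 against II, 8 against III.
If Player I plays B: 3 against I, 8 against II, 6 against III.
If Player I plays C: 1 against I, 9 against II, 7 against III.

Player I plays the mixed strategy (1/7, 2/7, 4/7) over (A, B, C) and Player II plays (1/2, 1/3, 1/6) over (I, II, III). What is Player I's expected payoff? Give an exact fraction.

Against (1/2, 1/3, 1/6), each row's expected payoff is A: 41/6; B: 31/6; C: 14/3.
Taking the (1/7, 2/7, 4/7)-weighted average: (1/7)·(41/6) + (2/7)·(31/6) + (4/7)·(14/3) = 215/42.

215/42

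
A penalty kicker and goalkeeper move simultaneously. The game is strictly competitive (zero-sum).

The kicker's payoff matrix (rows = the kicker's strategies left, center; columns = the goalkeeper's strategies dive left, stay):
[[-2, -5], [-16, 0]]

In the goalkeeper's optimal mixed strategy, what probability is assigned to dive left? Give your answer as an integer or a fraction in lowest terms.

Row minima are -5 and -16, so the kicker's maximin is -5; column maxima are -2 and 0, so the goalkeeper's minimax is -2. These differ, so the equilibrium is in mixed strategies.
Let the goalkeeper play dive left with probability q. The kicker is indifferent when −2q − 5(1−q) = −16q, giving q = 5/19.

5/19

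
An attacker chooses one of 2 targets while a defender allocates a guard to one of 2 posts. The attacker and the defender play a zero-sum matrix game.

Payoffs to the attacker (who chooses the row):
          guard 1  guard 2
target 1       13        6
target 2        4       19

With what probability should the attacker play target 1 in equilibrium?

Row minima are 6 and 4, so the attacker's maximin is 6; column maxima are 13 and 19, so the defender's minimax is 13. These differ, so the equilibrium is in mixed strategies.
Let the attacker play target 1 with probability p. The defender is indifferent when 13p + 4(1−p) = 6p + 19(1−p), giving p = 15/22.

15/22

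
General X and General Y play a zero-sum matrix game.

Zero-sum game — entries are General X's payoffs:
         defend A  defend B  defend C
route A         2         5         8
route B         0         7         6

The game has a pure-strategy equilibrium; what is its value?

2

Row minima: 2, 0 → General X's maximin is 2.
Column maxima: 2, 7, 8 → General Y's minimax is 2.
They coincide at (route A, defend A), so the value is 2.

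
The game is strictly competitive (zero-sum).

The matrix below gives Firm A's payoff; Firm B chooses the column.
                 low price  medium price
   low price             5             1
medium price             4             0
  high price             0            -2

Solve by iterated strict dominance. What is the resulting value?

1

Column low price is strictly dominated by medium price for Firm B (1<5, 0<4, -2<0); eliminate low price.
Row medium price is strictly dominated by row low price (1>0); eliminate medium price.
Row high price is strictly dominated by row low price (1>-2); eliminate high price.
Only (low price, medium price) remains, with payoff 1.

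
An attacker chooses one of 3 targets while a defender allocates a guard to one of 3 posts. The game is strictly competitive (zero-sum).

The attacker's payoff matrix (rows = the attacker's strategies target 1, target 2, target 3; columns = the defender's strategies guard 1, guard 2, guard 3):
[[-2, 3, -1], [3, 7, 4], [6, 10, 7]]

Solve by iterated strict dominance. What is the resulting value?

6

Row target 2 is strictly dominated by row target 3 (6>3, 10>7, 7>4); eliminate target 2.
Row target 1 is strictly dominated by row target 3 (6>-2, 10>3, 7>-1); eliminate target 1.
Column guard 3 is strictly dominated by guard 1 for the defender (6<7); eliminate guard 3.
Column guard 2 is strictly dominated by guard 1 for the defender (6<10); eliminate guard 2.
Only (target 3, guard 1) remains, with payoff 6.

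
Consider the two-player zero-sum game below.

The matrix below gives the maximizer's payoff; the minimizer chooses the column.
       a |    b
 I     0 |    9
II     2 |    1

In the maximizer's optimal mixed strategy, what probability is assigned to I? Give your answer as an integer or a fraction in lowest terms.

1/10

Row minima are 0 and 1, so the maximizer's maximin is 1; column maxima are 2 and 9, so the minimizer's minimax is 2. These differ, so the equilibrium is in mixed strategies.
Let the maximizer play I with probability p. The minimizer is indifferent when 2(1−p) = 9p + (1−p), giving p = 1/10.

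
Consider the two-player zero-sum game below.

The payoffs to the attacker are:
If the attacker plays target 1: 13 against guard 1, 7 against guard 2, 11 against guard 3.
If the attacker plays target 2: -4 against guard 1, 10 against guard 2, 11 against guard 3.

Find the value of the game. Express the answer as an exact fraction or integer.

Column guard 3 is strictly dominated by guard 2 for the defender (it gives the attacker more in every row).
The remaining 2×2 game on (target 1, target 2) × (guard 1, guard 2) has no saddle point. Let the attacker play target 1 with probability p; indifference gives 13p − 4(1−p) = 7p + 10(1−p), so p = 7/10.
Similarly the defender's optimal q on guard 1 is 3/20, and the value is 13·(3/20) + (7)·(17/20) = 79/10.

79/10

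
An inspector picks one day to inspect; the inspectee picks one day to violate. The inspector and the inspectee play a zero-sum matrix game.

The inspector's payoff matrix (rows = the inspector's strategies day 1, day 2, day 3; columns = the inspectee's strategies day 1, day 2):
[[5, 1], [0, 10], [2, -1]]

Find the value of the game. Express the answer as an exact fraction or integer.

Row day 3 is strictly dominated by row day 1, so the inspector never plays it.
The remaining 2×2 game on (day 1, day 2) × (day 1, day 2) has no saddle point. Let the inspector play day 1 with probability p; indifference gives 5p = p + 10(1−p), so p = 5/7.
Similarly the inspectee's optimal q on day 1 is 9/14, and the value is 5·(9/14) + (1)·(5/14) = 25/7.

25/7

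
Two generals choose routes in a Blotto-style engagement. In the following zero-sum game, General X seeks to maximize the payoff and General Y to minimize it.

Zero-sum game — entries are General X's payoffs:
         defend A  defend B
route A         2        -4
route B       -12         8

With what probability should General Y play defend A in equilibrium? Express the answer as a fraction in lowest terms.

Row minima are -4 and -12, so General X's maximin is -4; column maxima are 2 and 8, so General Y's minimax is 2. These differ, so the equilibrium is in mixed strategies.
Let General Y play defend A with probability q. General X is indifferent when 2q − 4(1−q) = −12q + 8(1−q), giving q = 6/13.

6/13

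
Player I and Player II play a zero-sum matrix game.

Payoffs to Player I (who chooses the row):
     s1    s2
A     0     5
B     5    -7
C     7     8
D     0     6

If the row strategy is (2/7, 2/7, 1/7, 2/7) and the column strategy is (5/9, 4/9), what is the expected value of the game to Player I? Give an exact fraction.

Against (5/9, 4/9), each row's expected payoff is A: 20/9; B: -1/3; C: 67/9; D: 8/3.
Taking the (2/7, 2/7, 1/7, 2/7)-weighted average: (2/7)·(20/9) + (2/7)·(-1/3) + (1/7)·(67/9) + (2/7)·(8/3) = 149/63.

149/63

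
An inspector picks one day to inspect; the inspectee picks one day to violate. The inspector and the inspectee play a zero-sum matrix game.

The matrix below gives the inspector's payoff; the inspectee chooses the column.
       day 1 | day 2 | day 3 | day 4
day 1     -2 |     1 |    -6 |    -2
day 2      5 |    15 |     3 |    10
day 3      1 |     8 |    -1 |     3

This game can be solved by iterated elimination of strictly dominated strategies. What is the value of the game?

Row day 3 is strictly dominated by row day 2 (5>1, 15>8, 3>-1, 10>3); eliminate day 3.
Column day 4 is strictly dominated by day 3 for the inspectee (-6<-2, 3<10); eliminate day 4.
Row day 1 is strictly dominated by row day 2 (5>-2, 15>1, 3>-6); eliminate day 1.
Column day 1 is strictly dominated by day 3 for the inspectee (3<5); eliminate day 1.
Column day 2 is strictly dominated by day 3 for the inspectee (3<15); eliminate day 2.
Only (day 2, day 3) remains, with payoff 3.

3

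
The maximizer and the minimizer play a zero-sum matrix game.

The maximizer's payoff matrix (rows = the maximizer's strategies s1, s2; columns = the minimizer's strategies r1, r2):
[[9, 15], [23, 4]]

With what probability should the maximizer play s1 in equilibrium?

19/25

Row minima are 9 and 4, so the maximizer's maximin is 9; column maxima are 23 and 15, so the minimizer's minimax is 15. These differ, so the equilibrium is in mixed strategies.
Let the maximizer play s1 with probability p. The minimizer is indifferent when 9p + 23(1−p) = 15p + 4(1−p), giving p = 19/25.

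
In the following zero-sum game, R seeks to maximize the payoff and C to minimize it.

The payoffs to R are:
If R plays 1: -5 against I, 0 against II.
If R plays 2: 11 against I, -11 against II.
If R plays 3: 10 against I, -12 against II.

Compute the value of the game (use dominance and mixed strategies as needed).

-55/27

Row 3 is strictly dominated by row 2, so R never plays it.
The remaining 2×2 game on (1, 2) × (I, II) has no saddle point. Let R play 1 with probability p; indifference gives −5p + 11(1−p) = −11(1−p), so p = 22/27.
Similarly C's optimal q on I is 11/27, and the value is -5·(11/27) + (0)·(16/27) = -55/27.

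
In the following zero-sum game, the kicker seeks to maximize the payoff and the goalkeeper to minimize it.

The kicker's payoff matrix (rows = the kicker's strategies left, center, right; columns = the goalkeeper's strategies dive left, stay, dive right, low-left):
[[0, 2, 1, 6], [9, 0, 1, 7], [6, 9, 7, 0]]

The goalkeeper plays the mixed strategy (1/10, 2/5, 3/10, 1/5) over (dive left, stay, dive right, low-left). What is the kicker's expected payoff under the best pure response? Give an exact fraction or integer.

63/10

left: (0)·(1/10) + (2)·(2/5) + (1)·(3/10) + (6)·(1/5) = 23/10.
center: (9)·(1/10) + (0)·(2/5) + (1)·(3/10) + (7)·(1/5) = 13/5.
right: (6)·(1/10) + (9)·(2/5) + (7)·(3/10) + (0)·(1/5) = 63/10.
The best pure response is right with expected payoff 63/10.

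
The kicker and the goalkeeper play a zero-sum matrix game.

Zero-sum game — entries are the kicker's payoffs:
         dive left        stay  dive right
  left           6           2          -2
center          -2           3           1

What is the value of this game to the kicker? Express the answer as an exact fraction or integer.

2/11

Column stay is strictly dominated by dive right for the goalkeeper (it gives the kicker more in every row).
The remaining 2×2 game on (left, center) × (dive left, dive right) has no saddle point. Let the kicker play left with probability p; indifference gives 6p − 2(1−p) = −2p + (1−p), so p = 3/11.
Similarly the goalkeeper's optimal q on dive left is 3/11, and the value is 6·(3/11) + (-2)·(8/11) = 2/11.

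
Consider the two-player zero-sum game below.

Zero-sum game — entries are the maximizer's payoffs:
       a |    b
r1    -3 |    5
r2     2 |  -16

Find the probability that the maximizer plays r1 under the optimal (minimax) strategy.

9/13

Row minima are -3 and -16, so the maximizer's maximin is -3; column maxima are 2 and 5, so the minimizer's minimax is 2. These differ, so the equilibrium is in mixed strategies.
Let the maximizer play r1 with probability p. The minimizer is indifferent when −3p + 2(1−p) = 5p − 16(1−p), giving p = 9/13.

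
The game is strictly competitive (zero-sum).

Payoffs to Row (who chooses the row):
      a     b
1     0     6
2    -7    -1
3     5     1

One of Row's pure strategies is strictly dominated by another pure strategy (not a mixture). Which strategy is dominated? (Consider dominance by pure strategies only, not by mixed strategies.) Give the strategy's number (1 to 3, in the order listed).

Compare 2 with 1: 0 > -7, 6 > -1.
So 1 strictly dominates 2 for Row; 2 is strictly dominated.

2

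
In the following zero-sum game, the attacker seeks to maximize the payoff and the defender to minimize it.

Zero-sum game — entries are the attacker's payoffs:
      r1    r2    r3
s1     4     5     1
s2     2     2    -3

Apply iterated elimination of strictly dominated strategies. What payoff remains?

1

Row s2 is strictly dominated by row s1 (4>2, 5>2, 1>-3); eliminate s2.
Column r1 is strictly dominated by r3 for the defender (1<4); eliminate r1.
Column r2 is strictly dominated by r3 for the defender (1<5); eliminate r2.
Only (s1, r3) remains, with payoff 1.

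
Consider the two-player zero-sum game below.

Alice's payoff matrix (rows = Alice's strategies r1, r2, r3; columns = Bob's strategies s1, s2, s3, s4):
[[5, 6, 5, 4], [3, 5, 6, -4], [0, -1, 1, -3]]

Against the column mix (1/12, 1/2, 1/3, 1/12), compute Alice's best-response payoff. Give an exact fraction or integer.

r1: (5)·(1/12) + (6)·(1/2) + (5)·(1/3) + (4)·(1/12) = 65/12.
r2: (3)·(1/12) + (5)·(1/2) + (6)·(1/3) + (-4)·(1/12) = 53/12.
r3: (0)·(1/12) + (-1)·(1/2) + (1)·(1/3) + (-3)·(1/12) = -5/12.
The best pure response is r1 with expected payoff 65/12.

65/12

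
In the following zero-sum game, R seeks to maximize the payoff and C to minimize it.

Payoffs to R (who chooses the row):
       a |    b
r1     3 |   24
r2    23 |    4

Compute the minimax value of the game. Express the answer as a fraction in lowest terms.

Row minima are 3 and 4, so R's maximin is 4; column maxima are 23 and 24, so C's minimax is 23. These differ, so the equilibrium is in mixed strategies.
Let R play r1 with probability p. C is indifferent when 3p + 23(1−p) = 24p + 4(1−p), giving p = 19/40.
Let C play a with probability q. R is indifferent when 3q + 24(1−q) = 23q + 4(1−q), giving q = 1/2.
The value is 3·(1/2) + (24)·(1/2) = 27/2.

27/2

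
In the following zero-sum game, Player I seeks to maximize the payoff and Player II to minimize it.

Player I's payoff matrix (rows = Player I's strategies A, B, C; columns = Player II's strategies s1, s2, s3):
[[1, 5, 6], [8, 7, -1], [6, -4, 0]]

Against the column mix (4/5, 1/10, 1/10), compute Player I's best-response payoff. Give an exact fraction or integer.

A: (1)·(4/5) + (5)·(1/10) + (6)·(1/10) = 19/10.
B: (8)·(4/5) + (7)·(1/10) + (-1)·(1/10) = 7.
C: (6)·(4/5) + (-4)·(1/10) + (0)·(1/10) = 22/5.
The best pure response is B with expected payoff 7.

7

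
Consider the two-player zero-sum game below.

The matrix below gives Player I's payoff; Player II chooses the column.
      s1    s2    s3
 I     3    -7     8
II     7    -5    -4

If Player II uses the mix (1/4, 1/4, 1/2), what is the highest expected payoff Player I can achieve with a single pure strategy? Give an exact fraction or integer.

I: (3)·(1/4) + (-7)·(1/4) + (8)·(1/2) = 3.
II: (7)·(1/4) + (-5)·(1/4) + (-4)·(1/2) = -3/2.
The best pure response is I with expected payoff 3.

3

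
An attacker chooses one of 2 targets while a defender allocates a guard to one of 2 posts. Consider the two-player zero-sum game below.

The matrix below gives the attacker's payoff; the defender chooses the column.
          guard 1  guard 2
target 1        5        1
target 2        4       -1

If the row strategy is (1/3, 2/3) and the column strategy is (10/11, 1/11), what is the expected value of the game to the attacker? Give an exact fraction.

43/11

Against (10/11, 1/11), each row's expected payoff is target 1: 51/11; target 2: 39/11.
Taking the (1/3, 2/3)-weighted average: (1/3)·(51/11) + (2/3)·(39/11) = 43/11.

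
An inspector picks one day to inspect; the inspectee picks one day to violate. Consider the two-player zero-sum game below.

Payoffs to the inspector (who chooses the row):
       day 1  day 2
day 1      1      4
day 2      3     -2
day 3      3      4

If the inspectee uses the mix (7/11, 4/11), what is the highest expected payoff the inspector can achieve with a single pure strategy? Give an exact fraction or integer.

day 1: (1)·(7/11) + (4)·(4/11) = 23/11.
day 2: (3)·(7/11) + (-2)·(4/11) = 13/11.
day 3: (3)·(7/11) + (4)·(4/11) = 37/11.
The best pure response is day 3 with expected payoff 37/11.

37/11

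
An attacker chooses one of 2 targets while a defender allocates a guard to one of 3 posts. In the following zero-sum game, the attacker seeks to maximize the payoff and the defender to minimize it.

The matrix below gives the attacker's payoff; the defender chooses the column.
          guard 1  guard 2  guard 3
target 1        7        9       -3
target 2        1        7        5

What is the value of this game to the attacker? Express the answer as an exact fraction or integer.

19/7

Column guard 2 is strictly dominated by guard 1 for the defender (it gives the attacker more in every row).
The remaining 2×2 game on (target 1, target 2) × (guard 1, guard 3) has no saddle point. Let the attacker play target 1 with probability p; indifference gives 7p + (1−p) = −3p + 5(1−p), so p = 2/7.
Similarly the defender's optimal q on guard 1 is 4/7, and the value is 7·(4/7) + (-3)·(3/7) = 19/7.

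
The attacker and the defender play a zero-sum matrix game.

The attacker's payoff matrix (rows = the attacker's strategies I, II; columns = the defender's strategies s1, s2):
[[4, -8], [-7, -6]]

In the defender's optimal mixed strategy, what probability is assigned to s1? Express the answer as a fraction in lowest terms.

Row minima are -8 and -7, so the attacker's maximin is -7; column maxima are 4 and -6, so the defender's minimax is -6. These differ, so the equilibrium is in mixed strategies.
Let the defender play s1 with probability q. The attacker is indifferent when 4q − 8(1−q) = −7q − 6(1−q), giving q = 2/13.

2/13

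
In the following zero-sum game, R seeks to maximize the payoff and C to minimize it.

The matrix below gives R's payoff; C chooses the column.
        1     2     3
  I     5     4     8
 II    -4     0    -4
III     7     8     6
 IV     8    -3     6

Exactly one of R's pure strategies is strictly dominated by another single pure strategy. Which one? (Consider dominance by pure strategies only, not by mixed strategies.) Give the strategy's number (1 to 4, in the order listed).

Compare II with I: 5 > -4, 4 > 0, 8 > -4.
So I strictly dominates II for R; II is strictly dominated.

2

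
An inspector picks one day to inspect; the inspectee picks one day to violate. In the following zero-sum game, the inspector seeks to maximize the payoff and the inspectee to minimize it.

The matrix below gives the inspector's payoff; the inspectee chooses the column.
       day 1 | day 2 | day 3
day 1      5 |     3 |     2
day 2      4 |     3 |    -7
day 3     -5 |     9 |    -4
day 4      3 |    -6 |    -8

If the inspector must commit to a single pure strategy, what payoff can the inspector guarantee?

2

The worst-case payoff for each row is day 1: 2, day 2: -7, day 3: -5, day 4: -8.
The best of these is 2.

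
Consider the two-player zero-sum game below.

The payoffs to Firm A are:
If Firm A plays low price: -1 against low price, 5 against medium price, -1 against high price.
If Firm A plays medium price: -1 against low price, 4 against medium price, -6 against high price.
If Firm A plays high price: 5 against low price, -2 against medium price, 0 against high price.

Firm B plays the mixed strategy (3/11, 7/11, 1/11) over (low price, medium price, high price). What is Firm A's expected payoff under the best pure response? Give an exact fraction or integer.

low price: (-1)·(3/11) + (5)·(7/11) + (-1)·(1/11) = 31/11.
medium price: (-1)·(3/11) + (4)·(7/11) + (-6)·(1/11) = 19/11.
high price: (5)·(3/11) + (-2)·(7/11) + (0)·(1/11) = 1/11.
The best pure response is low price with expected payoff 31/11.

31/11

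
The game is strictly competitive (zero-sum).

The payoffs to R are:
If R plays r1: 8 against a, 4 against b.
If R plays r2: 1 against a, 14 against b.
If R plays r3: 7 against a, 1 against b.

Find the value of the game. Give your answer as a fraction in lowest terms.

Row r3 is strictly dominated by row r1, so R never plays it.
The remaining 2×2 game on (r1, r2) × (a, b) has no saddle point. Let R play r1 with probability p; indifference gives 8p + (1−p) = 4p + 14(1−p), so p = 13/17.
Similarly C's optimal q on a is 10/17, and the value is 8·(10/17) + (4)·(7/17) = 108/17.

108/17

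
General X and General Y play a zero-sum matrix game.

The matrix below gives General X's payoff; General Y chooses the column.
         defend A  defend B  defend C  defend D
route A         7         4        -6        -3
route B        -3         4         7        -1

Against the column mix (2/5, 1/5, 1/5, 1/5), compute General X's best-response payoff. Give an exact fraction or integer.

9/5

route A: (7)·(2/5) + (4)·(1/5) + (-6)·(1/5) + (-3)·(1/5) = 9/5.
route B: (-3)·(2/5) + (4)·(1/5) + (7)·(1/5) + (-1)·(1/5) = 4/5.
The best pure response is route A with expected payoff 9/5.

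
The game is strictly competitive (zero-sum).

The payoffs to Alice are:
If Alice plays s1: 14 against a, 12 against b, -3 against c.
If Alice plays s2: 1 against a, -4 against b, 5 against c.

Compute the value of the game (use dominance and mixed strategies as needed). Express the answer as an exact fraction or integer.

Column a is strictly dominated by b for Bob (it gives Alice more in every row).
The remaining 2×2 game on (s1, s2) × (b, c) has no saddle point. Let Alice play s1 with probability p; indifference gives 12p − 4(1−p) = −3p + 5(1−p), so p = 3/8.
Similarly Bob's optimal q on b is 1/3, and the value is 12·(1/3) + (-3)·(2/3) = 2.

2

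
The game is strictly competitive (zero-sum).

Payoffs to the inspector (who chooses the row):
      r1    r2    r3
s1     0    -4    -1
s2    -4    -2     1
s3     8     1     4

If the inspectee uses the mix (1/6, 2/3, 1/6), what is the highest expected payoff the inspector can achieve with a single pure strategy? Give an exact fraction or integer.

8/3

s1: (0)·(1/6) + (-4)·(2/3) + (-1)·(1/6) = -17/6.
s2: (-4)·(1/6) + (-2)·(2/3) + (1)·(1/6) = -11/6.
s3: (8)·(1/6) + (1)·(2/3) + (4)·(1/6) = 8/3.
The best pure response is s3 with expected payoff 8/3.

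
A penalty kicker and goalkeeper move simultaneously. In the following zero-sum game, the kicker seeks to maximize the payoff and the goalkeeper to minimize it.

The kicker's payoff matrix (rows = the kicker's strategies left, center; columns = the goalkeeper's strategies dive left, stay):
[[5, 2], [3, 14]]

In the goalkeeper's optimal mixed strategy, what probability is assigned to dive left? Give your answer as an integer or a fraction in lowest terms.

Row minima are 2 and 3, so the kicker's maximin is 3; column maxima are 5 and 14, so the goalkeeper's minimax is 5. These differ, so the equilibrium is in mixed strategies.
Let the goalkeeper play dive left with probability q. The kicker is indifferent when 5q + 2(1−q) = 3q + 14(1−q), giving q = 6/7.

6/7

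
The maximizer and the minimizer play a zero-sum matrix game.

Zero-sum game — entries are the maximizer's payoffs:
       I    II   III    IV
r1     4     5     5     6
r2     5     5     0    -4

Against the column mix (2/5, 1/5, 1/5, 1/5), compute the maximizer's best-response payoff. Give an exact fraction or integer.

24/5

r1: (4)·(2/5) + (5)·(1/5) + (5)·(1/5) + (6)·(1/5) = 24/5.
r2: (5)·(2/5) + (5)·(1/5) + (0)·(1/5) + (-4)·(1/5) = 11/5.
The best pure response is r1 with expected payoff 24/5.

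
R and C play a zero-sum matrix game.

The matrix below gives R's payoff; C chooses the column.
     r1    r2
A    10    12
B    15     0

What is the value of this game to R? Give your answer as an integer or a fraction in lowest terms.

180/17

Row minima are 10 and 0, so R's maximin is 10; column maxima are 15 and 12, so C's minimax is 12. These differ, so the equilibrium is in mixed strategies.
Let R play A with probability p. C is indifferent when 10p + 15(1−p) = 12p, giving p = 15/17.
Let C play r1 with probability q. R is indifferent when 10q + 12(1−q) = 15q, giving q = 12/17.
The value is 10·(12/17) + (12)·(5/17) = 180/17.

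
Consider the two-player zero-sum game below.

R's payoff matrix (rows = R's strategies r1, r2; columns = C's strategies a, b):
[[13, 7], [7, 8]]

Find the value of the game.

Row minima are 7 and 7, so R's maximin is 7; column maxima are 13 and 8, so C's minimax is 8. These differ, so the equilibrium is in mixed strategies.
Let R play r1 with probability p. C is indifferent when 13p + 7(1−p) = 7p + 8(1−p), giving p = 1/7.
Let C play a with probability q. R is indifferent when 13q + 7(1−q) = 7q + 8(1−q), giving q = 1/7.
The value is 13·(1/7) + (7)·(6/7) = 55/7.

55/7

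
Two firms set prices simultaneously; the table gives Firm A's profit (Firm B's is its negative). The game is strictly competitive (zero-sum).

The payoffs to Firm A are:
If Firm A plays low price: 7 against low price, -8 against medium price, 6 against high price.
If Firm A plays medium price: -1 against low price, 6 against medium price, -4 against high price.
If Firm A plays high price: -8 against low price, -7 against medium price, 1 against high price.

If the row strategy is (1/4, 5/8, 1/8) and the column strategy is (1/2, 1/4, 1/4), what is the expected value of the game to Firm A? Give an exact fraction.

1/16

Against (1/2, 1/4, 1/4), each row's expected payoff is low price: 3; medium price: 0; high price: -11/2.
Taking the (1/4, 5/8, 1/8)-weighted average: (1/4)·(3) + (5/8)·(0) + (1/8)·(-11/2) = 1/16.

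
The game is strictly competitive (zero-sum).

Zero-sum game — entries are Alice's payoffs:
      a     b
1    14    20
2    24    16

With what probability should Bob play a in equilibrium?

Row minima are 14 and 16, so Alice's maximin is 16; column maxima are 24 and 20, so Bob's minimax is 20. These differ, so the equilibrium is in mixed strategies.
Let Bob play a with probability q. Alice is indifferent when 14q + 20(1−q) = 24q + 16(1−q), giving q = 2/7.

2/7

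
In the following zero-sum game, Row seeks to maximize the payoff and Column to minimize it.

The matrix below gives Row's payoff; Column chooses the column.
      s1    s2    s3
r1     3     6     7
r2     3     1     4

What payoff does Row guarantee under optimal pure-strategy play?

Row minima: 3, 1 → Row's maximin is 3.
Column maxima: 3, 6, 7 → Column's minimax is 3.
They coincide at (r1, s1), so the value is 3.

3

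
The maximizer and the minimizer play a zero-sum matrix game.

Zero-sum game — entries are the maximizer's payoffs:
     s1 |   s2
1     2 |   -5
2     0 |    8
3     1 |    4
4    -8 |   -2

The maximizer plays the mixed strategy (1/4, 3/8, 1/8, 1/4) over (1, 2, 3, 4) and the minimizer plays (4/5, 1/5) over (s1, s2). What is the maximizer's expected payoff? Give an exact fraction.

-3/4

Against (4/5, 1/5), each row's expected payoff is 1: 3/5; 2: 8/5; 3: 8/5; 4: -34/5.
Taking the (1/4, 3/8, 1/8, 1/4)-weighted average: (1/4)·(3/5) + (3/8)·(8/5) + (1/8)·(8/5) + (1/4)·(-34/5) = -3/4.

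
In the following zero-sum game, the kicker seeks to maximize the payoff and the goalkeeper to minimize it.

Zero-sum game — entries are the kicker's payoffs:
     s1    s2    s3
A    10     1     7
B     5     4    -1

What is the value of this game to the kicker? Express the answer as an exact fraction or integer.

Column s1 is strictly dominated by s3 for the goalkeeper (it gives the kicker more in every row).
The remaining 2×2 game on (A, B) × (s2, s3) has no saddle point. Let the kicker play A with probability p; indifference gives p + 4(1−p) = 7p − (1−p), so p = 5/11.
Similarly the goalkeeper's optimal q on s2 is 8/11, and the value is 1·(8/11) + (7)·(3/11) = 29/11.

29/11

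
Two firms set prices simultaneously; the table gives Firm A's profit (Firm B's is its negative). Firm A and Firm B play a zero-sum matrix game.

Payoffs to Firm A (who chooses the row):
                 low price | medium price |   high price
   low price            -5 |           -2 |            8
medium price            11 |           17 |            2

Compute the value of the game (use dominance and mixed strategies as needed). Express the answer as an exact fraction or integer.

Column medium price is strictly dominated by low price for Firm B (it gives Firm A more in every row).
The remaining 2×2 game on (low price, medium price) × (low price, high price) has no saddle point. Let Firm A play low price with probability p; indifference gives −5p + 11(1−p) = 8p + 2(1−p), so p = 9/22.
Similarly Firm B's optimal q on low price is 3/11, and the value is -5·(3/11) + (8)·(8/11) = 49/11.

49/11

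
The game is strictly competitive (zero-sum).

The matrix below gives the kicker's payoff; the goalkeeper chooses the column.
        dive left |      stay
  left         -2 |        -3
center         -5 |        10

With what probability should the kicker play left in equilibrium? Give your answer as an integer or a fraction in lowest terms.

15/16

Row minima are -3 and -5, so the kicker's maximin is -3; column maxima are -2 and 10, so the goalkeeper's minimax is -2. These differ, so the equilibrium is in mixed strategies.
Let the kicker play left with probability p. The goalkeeper is indifferent when −2p − 5(1−p) = −3p + 10(1−p), giving p = 15/16.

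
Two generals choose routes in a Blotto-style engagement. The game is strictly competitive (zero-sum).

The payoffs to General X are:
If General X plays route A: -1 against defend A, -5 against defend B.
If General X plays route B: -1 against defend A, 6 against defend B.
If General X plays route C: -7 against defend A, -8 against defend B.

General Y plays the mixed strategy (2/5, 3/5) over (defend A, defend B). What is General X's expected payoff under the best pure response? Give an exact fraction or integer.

16/5

route A: (-1)·(2/5) + (-5)·(3/5) = -17/5.
route B: (-1)·(2/5) + (6)·(3/5) = 16/5.
route C: (-7)·(2/5) + (-8)·(3/5) = -38/5.
The best pure response is route B with expected payoff 16/5.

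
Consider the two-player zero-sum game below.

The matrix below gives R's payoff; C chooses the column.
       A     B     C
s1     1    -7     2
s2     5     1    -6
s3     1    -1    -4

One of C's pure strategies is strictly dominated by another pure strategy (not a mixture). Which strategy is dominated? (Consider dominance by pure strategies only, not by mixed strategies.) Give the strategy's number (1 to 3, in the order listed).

1

C prefers columns that give R less. Compare A with B: -7 < 1, 1 < 5, -1 < 1.
So B strictly dominates A for C; A is strictly dominated.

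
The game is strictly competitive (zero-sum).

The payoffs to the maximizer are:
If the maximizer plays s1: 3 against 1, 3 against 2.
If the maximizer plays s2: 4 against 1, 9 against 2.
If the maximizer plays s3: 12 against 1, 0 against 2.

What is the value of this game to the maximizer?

108/17

Row s1 is strictly dominated by row s2, so the maximizer never plays it.
The remaining 2×2 game on (s2, s3) × (1, 2) has no saddle point. Let the maximizer play s2 with probability p; indifference gives 4p + 12(1−p) = 9p, so p = 12/17.
Similarly the minimizer's optimal q on 1 is 9/17, and the value is 4·(9/17) + (9)·(8/17) = 108/17.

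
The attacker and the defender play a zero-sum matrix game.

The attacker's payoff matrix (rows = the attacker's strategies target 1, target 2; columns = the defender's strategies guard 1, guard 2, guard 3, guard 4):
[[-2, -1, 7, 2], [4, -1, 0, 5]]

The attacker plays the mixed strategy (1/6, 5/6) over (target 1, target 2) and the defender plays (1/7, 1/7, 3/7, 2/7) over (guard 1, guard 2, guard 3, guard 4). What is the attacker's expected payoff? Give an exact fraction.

Against (1/7, 1/7, 3/7, 2/7), each row's expected payoff is target 1: 22/7; target 2: 13/7.
Taking the (1/6, 5/6)-weighted average: (1/6)·(22/7) + (5/6)·(13/7) = 29/14.

29/14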